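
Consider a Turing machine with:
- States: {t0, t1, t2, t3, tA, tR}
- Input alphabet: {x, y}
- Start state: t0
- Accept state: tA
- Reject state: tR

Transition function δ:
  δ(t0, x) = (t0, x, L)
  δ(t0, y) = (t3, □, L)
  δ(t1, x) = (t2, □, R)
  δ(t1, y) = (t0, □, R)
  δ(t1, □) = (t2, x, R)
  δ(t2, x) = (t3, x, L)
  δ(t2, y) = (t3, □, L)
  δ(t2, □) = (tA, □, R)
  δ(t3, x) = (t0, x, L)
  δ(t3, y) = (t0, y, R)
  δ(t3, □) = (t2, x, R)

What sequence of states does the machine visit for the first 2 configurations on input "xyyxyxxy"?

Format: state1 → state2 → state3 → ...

Execution trace:
Initial: [t0]xyyxyxxy
Step 1: δ(t0, x) = (t0, x, L) → [t0]□xyyxyxxy

No transition is defined for δ(t0, □). By convention the machine halts and rejects.

State sequence: t0 → t0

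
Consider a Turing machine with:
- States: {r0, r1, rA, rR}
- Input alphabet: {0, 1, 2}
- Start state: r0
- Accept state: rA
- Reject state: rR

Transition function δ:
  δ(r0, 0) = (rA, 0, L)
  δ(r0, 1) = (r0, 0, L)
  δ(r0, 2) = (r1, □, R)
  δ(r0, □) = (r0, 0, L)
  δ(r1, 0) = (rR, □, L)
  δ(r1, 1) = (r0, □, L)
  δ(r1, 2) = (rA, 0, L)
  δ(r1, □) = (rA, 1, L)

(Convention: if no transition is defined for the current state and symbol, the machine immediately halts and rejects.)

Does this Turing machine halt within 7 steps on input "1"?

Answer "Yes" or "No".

Execution trace:
Initial: [r0]1
Step 1: δ(r0, 1) = (r0, 0, L) → [r0]□0
Step 2: δ(r0, □) = (r0, 0, L) → [r0]□00
Step 3: δ(r0, □) = (r0, 0, L) → [r0]□000
Step 4: δ(r0, □) = (r0, 0, L) → [r0]□0000
Step 5: δ(r0, □) = (r0, 0, L) → [r0]□00000
Step 6: δ(r0, □) = (r0, 0, L) → [r0]□000000
Step 7: δ(r0, □) = (r0, 0, L) → [r0]□0000000

The machine has not reached a halting state after 7 steps.
The machine did not halt within the 7-step bound.

Answer: No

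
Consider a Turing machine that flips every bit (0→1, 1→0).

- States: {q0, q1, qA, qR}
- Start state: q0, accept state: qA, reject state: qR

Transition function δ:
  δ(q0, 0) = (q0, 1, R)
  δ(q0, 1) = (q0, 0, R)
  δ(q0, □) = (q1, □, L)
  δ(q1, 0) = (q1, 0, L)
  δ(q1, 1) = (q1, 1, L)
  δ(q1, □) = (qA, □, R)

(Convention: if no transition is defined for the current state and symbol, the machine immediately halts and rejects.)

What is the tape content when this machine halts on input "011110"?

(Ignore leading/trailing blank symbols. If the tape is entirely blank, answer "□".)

Execution trace:
Initial: [q0]011110
Step 1: δ(q0, 0) = (q0, 1, R) → 1[q0]11110
Step 2: δ(q0, 1) = (q0, 0, R) → 10[q0]1110
Step 3: δ(q0, 1) = (q0, 0, R) → 100[q0]110
Step 4: δ(q0, 1) = (q0, 0, R) → 1000[q0]10
Step 5: δ(q0, 1) = (q0, 0, R) → 10000[q0]0
Step 6: δ(q0, 0) = (q0, 1, R) → 100001[q0]□
Step 7: δ(q0, □) = (q1, □, L) → 10000[q1]1□
Step 8: δ(q1, 1) = (q1, 1, L) → 1000[q1]01□
Step 9: δ(q1, 0) = (q1, 0, L) → 100[q1]001□
Step 10: δ(q1, 0) = (q1, 0, L) → 10[q1]0001□
Step 11: δ(q1, 0) = (q1, 0, L) → 1[q1]00001□
Step 12: δ(q1, 0) = (q1, 0, L) → [q1]100001□
Step 13: δ(q1, 1) = (q1, 1, L) → [q1]□100001□
Step 14: δ(q1, □) = (qA, □, R) → □[qA]100001□

The machine reaches the accept state qA and halts.

Final tape (ignoring leading/trailing blanks): 100001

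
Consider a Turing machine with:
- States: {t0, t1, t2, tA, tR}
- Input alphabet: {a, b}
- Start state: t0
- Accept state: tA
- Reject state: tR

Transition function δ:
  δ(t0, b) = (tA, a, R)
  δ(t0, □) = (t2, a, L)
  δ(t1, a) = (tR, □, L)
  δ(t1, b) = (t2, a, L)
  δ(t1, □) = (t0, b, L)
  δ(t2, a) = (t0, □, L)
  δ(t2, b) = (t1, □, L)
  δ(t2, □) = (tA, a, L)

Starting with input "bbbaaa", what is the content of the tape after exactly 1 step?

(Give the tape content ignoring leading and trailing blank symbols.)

Execution trace:
Initial: [t0]bbbaaa
Step 1: δ(t0, b) = (tA, a, R) → a[tA]bbaaa

The machine reaches the accept state tA and halts.

After 1 step, the tape (ignoring leading/trailing blanks) is: abbaaa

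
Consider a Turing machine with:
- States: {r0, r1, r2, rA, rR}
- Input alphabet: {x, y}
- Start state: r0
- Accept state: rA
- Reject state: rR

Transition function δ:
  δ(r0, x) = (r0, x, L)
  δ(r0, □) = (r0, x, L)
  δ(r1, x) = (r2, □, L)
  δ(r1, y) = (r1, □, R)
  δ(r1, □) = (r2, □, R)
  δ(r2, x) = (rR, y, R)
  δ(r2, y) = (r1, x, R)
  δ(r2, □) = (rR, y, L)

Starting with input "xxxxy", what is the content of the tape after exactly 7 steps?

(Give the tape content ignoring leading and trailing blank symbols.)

Execution trace:
Initial: [r0]xxxxy
Step 1: δ(r0, x) = (r0, x, L) → [r0]□xxxxy
Step 2: δ(r0, □) = (r0, x, L) → [r0]□xxxxxy
Step 3: δ(r0, □) = (r0, x, L) → [r0]□xxxxxxy
Step 4: δ(r0, □) = (r0, x, L) → [r0]□xxxxxxxy
Step 5: δ(r0, □) = (r0, x, L) → [r0]□xxxxxxxxy
Step 6: δ(r0, □) = (r0, x, L) → [r0]□xxxxxxxxxy
Step 7: δ(r0, □) = (r0, x, L) → [r0]□xxxxxxxxxxy

After 7 steps, the tape (ignoring leading/trailing blanks) is: xxxxxxxxxxy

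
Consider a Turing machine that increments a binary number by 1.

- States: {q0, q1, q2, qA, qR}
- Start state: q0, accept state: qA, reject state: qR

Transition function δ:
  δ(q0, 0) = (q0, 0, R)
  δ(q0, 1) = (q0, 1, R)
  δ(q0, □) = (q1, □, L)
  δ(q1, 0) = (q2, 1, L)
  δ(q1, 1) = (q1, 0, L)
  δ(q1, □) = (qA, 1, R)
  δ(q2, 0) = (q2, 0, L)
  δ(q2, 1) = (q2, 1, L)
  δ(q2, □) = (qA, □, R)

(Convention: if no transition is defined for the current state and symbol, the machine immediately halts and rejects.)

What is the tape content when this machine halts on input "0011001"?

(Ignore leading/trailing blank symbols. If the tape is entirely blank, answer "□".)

Execution trace:
Initial: [q0]0011001
Step 1: δ(q0, 0) = (q0, 0, R) → 0[q0]011001
Step 2: δ(q0, 0) = (q0, 0, R) → 00[q0]11001
Step 3: δ(q0, 1) = (q0, 1, R) → 001[q0]1001
Step 4: δ(q0, 1) = (q0, 1, R) → 0011[q0]001
Step 5: δ(q0, 0) = (q0, 0, R) → 00110[q0]01
Step 6: δ(q0, 0) = (q0, 0, R) → 001100[q0]1
Step 7: δ(q0, 1) = (q0, 1, R) → 0011001[q0]□
Step 8: δ(q0, □) = (q1, □, L) → 001100[q1]1□
Step 9: δ(q1, 1) = (q1, 0, L) → 00110[q1]00□
Step 10: δ(q1, 0) = (q2, 1, L) → 0011[q2]010□
Step 11: δ(q2, 0) = (q2, 0, L) → 001[q2]1010□
Step 12: δ(q2, 1) = (q2, 1, L) → 00[q2]11010□
Step 13: δ(q2, 1) = (q2, 1, L) → 0[q2]011010□
Step 14: δ(q2, 0) = (q2, 0, L) → [q2]0011010□
Step 15: δ(q2, 0) = (q2, 0, L) → [q2]□0011010□
Step 16: δ(q2, □) = (qA, □, R) → □[qA]0011010□

The machine reaches the accept state qA and halts.

Final tape (ignoring leading/trailing blanks): 0011010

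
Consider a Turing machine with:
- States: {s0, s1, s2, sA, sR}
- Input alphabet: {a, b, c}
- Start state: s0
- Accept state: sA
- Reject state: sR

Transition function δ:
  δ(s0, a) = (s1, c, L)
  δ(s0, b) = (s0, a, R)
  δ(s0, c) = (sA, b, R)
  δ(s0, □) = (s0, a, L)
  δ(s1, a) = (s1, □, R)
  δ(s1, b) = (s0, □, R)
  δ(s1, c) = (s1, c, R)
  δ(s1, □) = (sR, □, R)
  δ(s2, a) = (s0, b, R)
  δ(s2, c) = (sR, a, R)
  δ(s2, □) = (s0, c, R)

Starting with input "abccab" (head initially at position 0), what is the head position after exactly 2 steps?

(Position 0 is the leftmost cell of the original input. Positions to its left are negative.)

Execution trace (head position shown):
Step 0: [s0]abccab  (head at position 0)
Step 1: move left → [s1]□cbccab  (head at position -1)
Step 2: move right → □[sR]cbccab  (head at position 0)

After 2 steps, the head is at position 0.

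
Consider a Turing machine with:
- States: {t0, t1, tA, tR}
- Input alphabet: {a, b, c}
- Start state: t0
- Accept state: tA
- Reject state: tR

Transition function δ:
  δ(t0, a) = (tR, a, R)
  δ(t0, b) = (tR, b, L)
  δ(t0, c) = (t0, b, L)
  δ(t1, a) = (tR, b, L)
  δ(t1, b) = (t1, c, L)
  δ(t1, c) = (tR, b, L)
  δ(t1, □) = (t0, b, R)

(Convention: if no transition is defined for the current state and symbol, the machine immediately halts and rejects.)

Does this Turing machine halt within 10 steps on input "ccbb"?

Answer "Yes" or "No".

Execution trace:
Initial: [t0]ccbb
Step 1: δ(t0, c) = (t0, b, L) → [t0]□bcbb

No transition is defined for δ(t0, □). By convention the machine halts and rejects.
The machine halted after 1 step (within the 10-step bound).

Answer: Yes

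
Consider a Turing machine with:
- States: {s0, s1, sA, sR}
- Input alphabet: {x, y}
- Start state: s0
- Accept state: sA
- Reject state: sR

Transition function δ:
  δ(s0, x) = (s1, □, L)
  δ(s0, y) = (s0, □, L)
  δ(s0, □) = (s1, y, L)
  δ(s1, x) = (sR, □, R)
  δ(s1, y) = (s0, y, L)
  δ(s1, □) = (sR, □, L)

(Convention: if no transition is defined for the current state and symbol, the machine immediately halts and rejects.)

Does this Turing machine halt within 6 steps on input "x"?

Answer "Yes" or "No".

Execution trace:
Initial: [s0]x
Step 1: δ(s0, x) = (s1, □, L) → [s1]□□
Step 2: δ(s1, □) = (sR, □, L) → [sR]□□□

The machine reaches the reject state sR and halts.
The machine halted after 2 steps (within the 6-step bound).

Answer: Yes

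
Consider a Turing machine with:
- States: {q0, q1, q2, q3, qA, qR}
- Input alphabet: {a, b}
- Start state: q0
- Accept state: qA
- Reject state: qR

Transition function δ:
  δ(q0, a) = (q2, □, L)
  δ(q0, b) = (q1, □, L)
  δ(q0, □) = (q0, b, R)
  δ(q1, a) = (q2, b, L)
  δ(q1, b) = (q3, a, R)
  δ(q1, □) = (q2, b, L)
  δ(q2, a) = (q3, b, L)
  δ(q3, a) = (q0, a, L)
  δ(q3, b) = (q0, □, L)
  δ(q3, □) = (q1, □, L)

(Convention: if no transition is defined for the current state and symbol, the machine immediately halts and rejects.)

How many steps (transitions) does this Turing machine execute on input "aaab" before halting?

Execution trace:
Initial: [q0]aaab
Step 1: δ(q0, a) = (q2, □, L) → [q2]□□aab

No transition is defined for δ(q2, □). By convention the machine halts and rejects.

The machine executed 1 step before halting.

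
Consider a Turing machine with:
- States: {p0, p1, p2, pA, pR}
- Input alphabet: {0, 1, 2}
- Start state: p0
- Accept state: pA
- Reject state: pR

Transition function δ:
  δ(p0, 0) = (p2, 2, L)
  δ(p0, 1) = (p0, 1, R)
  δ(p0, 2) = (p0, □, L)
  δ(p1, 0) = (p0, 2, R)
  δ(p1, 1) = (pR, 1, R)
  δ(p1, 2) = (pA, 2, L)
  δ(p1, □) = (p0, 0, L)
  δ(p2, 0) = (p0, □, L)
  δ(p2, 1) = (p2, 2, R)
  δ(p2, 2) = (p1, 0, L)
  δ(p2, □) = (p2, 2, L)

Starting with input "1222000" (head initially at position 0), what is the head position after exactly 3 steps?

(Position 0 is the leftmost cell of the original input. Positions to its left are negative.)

Execution trace (head position shown):
Step 0: [p0]1222000  (head at position 0)
Step 1: move right → 1[p0]222000  (head at position 1)
Step 2: move left → [p0]1□22000  (head at position 0)
Step 3: move right → 1[p0]□22000  (head at position 1)

After 3 steps, the head is at position 1.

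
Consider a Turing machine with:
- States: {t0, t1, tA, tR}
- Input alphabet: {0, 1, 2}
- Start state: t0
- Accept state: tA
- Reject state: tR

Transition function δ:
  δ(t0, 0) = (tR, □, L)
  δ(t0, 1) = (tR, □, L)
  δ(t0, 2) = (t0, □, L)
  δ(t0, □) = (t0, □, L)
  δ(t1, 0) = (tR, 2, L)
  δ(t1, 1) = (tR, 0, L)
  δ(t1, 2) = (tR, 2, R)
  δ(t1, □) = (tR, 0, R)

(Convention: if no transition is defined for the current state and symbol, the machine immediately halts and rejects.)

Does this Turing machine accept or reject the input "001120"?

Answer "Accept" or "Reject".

Execution trace:
Initial: [t0]001120
Step 1: δ(t0, 0) = (tR, □, L) → [tR]□□01120

The machine reaches the reject state tR and halts.

Answer: Reject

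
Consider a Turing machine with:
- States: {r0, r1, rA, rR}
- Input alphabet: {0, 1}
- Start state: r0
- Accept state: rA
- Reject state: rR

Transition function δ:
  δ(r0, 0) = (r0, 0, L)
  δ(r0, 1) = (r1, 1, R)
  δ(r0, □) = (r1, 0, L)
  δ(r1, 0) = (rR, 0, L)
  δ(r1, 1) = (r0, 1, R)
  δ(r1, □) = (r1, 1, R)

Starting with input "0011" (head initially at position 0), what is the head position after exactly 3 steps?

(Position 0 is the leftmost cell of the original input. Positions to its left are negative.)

Execution trace (head position shown):
Step 0: [r0]0011  (head at position 0)
Step 1: move left → [r0]□0011  (head at position -1)
Step 2: move left → [r1]□00011  (head at position -2)
Step 3: move right → 1[r1]00011  (head at position -1)

After 3 steps, the head is at position -1.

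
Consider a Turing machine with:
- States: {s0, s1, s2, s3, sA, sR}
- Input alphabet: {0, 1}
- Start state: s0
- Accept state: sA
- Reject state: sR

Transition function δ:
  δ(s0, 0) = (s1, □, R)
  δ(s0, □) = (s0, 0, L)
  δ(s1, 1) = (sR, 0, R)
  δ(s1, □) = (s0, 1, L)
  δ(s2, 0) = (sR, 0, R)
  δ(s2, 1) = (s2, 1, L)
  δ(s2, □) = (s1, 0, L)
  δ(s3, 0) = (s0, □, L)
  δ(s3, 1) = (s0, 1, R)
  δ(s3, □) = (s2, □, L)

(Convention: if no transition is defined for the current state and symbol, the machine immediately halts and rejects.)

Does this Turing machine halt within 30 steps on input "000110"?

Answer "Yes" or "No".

Execution trace:
Initial: [s0]000110
Step 1: δ(s0, 0) = (s1, □, R) → □[s1]00110

No transition is defined for δ(s1, 0). By convention the machine halts and rejects.
The machine halted after 1 step (within the 30-step bound).

Answer: Yes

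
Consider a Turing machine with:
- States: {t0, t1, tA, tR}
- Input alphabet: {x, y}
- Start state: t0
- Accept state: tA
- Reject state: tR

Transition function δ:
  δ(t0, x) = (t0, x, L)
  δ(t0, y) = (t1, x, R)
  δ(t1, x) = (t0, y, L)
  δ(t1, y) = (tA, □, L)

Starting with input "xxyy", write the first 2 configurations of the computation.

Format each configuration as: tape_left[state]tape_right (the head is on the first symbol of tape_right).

Transitions applied:
Step 1: δ(t0, x) = (t0, x, L)

The first 2 configurations are:
[t0]xxyy ⊢ [t0]□xxyy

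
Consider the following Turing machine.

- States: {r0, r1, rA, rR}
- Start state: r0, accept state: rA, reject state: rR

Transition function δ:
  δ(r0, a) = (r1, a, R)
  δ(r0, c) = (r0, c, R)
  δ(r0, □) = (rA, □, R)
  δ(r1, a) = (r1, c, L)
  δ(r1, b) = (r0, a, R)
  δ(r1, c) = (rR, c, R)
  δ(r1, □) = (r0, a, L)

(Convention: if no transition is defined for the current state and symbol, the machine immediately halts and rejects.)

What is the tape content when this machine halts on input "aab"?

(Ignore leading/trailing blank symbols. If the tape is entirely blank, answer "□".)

Execution trace:
Initial: [r0]aab
Step 1: δ(r0, a) = (r1, a, R) → a[r1]ab
Step 2: δ(r1, a) = (r1, c, L) → [r1]acb
Step 3: δ(r1, a) = (r1, c, L) → [r1]□ccb
Step 4: δ(r1, □) = (r0, a, L) → [r0]□accb
Step 5: δ(r0, □) = (rA, □, R) → □[rA]accb

The machine reaches the accept state rA and halts.

Final tape (ignoring leading/trailing blanks): accb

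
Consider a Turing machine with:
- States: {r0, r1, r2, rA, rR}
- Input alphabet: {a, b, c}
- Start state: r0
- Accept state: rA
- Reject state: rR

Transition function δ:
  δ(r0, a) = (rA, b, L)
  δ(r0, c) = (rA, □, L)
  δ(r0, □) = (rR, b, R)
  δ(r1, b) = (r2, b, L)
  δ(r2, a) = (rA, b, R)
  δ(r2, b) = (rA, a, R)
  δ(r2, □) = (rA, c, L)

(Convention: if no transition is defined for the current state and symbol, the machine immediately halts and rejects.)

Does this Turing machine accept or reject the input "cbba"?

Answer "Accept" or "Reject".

Execution trace:
Initial: [r0]cbba
Step 1: δ(r0, c) = (rA, □, L) → [rA]□□bba

The machine reaches the accept state rA and halts.

Answer: Accept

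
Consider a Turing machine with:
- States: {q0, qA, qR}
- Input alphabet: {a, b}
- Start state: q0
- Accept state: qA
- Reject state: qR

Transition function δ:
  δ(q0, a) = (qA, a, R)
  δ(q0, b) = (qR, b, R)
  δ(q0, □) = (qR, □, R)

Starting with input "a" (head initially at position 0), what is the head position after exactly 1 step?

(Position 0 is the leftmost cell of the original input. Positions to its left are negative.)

Execution trace (head position shown):
Step 0: [q0]a  (head at position 0)
Step 1: move right → a[qA]□  (head at position 1)

After 1 step, the head is at position 1.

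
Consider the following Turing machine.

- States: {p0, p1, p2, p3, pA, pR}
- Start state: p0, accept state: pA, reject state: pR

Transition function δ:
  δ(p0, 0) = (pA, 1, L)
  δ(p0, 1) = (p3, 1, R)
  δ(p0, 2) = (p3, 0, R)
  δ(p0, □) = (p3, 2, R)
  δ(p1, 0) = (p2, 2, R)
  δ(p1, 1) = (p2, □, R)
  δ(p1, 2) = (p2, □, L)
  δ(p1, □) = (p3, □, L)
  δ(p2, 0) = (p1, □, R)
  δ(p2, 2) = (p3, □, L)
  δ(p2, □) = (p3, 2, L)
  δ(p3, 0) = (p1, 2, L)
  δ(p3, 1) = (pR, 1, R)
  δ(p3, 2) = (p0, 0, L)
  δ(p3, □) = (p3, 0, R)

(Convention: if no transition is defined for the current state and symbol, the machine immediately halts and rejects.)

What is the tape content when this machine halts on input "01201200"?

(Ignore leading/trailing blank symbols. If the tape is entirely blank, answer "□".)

Execution trace:
Initial: [p0]01201200
Step 1: δ(p0, 0) = (pA, 1, L) → [pA]□11201200

The machine reaches the accept state pA and halts.

Final tape (ignoring leading/trailing blanks): 11201200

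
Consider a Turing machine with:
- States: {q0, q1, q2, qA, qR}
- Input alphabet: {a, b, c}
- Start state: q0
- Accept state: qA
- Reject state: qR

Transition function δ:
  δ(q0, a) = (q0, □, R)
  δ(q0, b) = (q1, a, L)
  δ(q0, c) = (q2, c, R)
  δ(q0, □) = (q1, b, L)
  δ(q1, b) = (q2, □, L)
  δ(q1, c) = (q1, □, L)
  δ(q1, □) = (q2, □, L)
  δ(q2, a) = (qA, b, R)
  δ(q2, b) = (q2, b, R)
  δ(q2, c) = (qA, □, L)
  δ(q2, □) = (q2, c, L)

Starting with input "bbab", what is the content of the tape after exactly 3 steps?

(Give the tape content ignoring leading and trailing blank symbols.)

Execution trace:
Initial: [q0]bbab
Step 1: δ(q0, b) = (q1, a, L) → [q1]□abab
Step 2: δ(q1, □) = (q2, □, L) → [q2]□□abab
Step 3: δ(q2, □) = (q2, c, L) → [q2]□c□abab

After 3 steps, the tape (ignoring leading/trailing blanks) is: c□abab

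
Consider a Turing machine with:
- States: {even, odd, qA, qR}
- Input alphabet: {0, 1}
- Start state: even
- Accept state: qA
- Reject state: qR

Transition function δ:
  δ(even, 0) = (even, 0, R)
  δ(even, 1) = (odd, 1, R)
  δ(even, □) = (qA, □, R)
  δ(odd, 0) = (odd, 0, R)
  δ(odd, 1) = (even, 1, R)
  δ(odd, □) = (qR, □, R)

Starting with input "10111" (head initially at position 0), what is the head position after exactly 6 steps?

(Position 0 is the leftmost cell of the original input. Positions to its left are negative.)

Execution trace (head position shown):
Step 0: [even]10111  (head at position 0)
Step 1: move right → 1[odd]0111  (head at position 1)
Step 2: move right → 10[odd]111  (head at position 2)
Step 3: move right → 101[even]11  (head at position 3)
Step 4: move right → 1011[odd]1  (head at position 4)
Step 5: move right → 10111[even]□  (head at position 5)
Step 6: move right → 10111□[qA]□  (head at position 6)

After 6 steps, the head is at position 6.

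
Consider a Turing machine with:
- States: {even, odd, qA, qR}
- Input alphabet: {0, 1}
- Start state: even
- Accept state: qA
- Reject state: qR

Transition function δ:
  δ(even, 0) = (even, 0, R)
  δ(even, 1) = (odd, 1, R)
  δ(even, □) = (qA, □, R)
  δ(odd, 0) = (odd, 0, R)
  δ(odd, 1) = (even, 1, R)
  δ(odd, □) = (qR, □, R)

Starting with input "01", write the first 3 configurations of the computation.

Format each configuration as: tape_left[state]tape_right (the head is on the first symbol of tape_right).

Transitions applied:
Step 1: δ(even, 0) = (even, 0, R)
Step 2: δ(even, 1) = (odd, 1, R)

The first 3 configurations are:
[even]01 ⊢ 0[even]1 ⊢ 01[odd]□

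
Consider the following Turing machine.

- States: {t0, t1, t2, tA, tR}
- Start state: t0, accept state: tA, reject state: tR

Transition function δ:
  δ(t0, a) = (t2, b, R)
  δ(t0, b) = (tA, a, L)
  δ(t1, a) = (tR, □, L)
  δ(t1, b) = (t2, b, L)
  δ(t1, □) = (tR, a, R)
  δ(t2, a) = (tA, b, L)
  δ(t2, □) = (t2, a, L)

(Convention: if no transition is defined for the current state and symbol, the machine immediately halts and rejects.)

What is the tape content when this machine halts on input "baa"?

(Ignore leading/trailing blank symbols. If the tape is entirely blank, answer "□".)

Execution trace:
Initial: [t0]baa
Step 1: δ(t0, b) = (tA, a, L) → [tA]□aaa

The machine reaches the accept state tA and halts.

Final tape (ignoring leading/trailing blanks): aaa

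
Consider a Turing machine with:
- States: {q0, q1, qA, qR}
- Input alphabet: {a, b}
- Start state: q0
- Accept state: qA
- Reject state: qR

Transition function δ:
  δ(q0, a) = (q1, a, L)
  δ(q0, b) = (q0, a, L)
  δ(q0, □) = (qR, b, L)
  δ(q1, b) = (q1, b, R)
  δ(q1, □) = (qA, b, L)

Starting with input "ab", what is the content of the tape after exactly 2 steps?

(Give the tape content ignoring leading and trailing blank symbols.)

Execution trace:
Initial: [q0]ab
Step 1: δ(q0, a) = (q1, a, L) → [q1]□ab
Step 2: δ(q1, □) = (qA, b, L) → [qA]□bab

The machine reaches the accept state qA and halts.

After 2 steps, the tape (ignoring leading/trailing blanks) is: bab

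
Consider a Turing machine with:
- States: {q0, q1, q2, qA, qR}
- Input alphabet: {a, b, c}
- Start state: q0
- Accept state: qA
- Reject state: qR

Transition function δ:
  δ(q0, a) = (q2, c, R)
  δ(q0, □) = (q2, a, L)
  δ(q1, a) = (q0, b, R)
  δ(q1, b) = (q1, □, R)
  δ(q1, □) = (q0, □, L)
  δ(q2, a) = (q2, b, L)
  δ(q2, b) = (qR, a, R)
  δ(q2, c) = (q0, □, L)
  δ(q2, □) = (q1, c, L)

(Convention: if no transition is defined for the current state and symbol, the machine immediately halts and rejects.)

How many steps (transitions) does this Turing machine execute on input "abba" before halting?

Execution trace:
Initial: [q0]abba
Step 1: δ(q0, a) = (q2, c, R) → c[q2]bba
Step 2: δ(q2, b) = (qR, a, R) → ca[qR]ba

The machine reaches the reject state qR and halts.

The machine executed 2 steps before halting.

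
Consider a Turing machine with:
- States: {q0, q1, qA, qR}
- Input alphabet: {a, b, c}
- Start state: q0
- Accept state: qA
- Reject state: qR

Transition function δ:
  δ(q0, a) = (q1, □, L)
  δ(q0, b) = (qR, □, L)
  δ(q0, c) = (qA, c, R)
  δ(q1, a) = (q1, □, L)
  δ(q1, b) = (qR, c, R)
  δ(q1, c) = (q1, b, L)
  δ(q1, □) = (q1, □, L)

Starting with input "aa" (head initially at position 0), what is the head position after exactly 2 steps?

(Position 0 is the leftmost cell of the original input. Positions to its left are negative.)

Execution trace (head position shown):
Step 0: [q0]aa  (head at position 0)
Step 1: move left → [q1]□□a  (head at position -1)
Step 2: move left → [q1]□□□a  (head at position -2)

After 2 steps, the head is at position -2.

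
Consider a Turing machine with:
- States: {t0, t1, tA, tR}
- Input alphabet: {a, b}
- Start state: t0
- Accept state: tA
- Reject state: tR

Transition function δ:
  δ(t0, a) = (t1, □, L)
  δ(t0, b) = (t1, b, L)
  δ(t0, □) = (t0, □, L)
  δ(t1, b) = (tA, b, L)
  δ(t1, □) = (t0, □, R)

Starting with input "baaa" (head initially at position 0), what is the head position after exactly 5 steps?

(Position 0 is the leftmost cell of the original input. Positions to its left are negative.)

Execution trace (head position shown):
Step 0: [t0]baaa  (head at position 0)
Step 1: move left → [t1]□baaa  (head at position -1)
Step 2: move right → □[t0]baaa  (head at position 0)
Step 3: move left → [t1]□baaa  (head at position -1)
Step 4: move right → □[t0]baaa  (head at position 0)
Step 5: move left → [t1]□baaa  (head at position -1)

After 5 steps, the head is at position -1.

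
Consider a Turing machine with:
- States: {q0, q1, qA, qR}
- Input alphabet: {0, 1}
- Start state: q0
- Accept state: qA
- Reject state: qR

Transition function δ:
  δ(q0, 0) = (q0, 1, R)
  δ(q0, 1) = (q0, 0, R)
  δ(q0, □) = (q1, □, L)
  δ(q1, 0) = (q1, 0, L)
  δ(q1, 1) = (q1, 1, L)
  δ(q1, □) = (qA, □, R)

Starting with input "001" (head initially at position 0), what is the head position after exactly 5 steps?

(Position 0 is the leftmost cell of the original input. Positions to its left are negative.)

Execution trace (head position shown):
Step 0: [q0]001  (head at position 0)
Step 1: move right → 1[q0]01  (head at position 1)
Step 2: move right → 11[q0]1  (head at position 2)
Step 3: move right → 110[q0]□  (head at position 3)
Step 4: move left → 11[q1]0□  (head at position 2)
Step 5: move left → 1[q1]10□  (head at position 1)

After 5 steps, the head is at position 1.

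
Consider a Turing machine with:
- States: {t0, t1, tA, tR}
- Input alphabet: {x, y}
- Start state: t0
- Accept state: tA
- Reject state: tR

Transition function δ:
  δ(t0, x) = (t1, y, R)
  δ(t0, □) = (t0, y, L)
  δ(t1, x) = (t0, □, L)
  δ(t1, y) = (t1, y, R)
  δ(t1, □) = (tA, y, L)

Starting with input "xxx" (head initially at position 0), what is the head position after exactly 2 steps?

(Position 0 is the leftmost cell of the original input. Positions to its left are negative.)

Execution trace (head position shown):
Step 0: [t0]xxx  (head at position 0)
Step 1: move right → y[t1]xx  (head at position 1)
Step 2: move left → [t0]y□x  (head at position 0)

After 2 steps, the head is at position 0.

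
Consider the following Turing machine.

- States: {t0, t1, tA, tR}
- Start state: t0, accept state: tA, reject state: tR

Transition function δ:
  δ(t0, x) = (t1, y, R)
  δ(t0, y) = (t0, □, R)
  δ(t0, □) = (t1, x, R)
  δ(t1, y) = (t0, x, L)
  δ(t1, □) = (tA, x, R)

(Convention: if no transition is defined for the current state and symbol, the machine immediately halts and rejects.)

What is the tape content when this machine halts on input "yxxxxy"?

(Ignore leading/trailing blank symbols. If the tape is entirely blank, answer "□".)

Execution trace:
Initial: [t0]yxxxxy
Step 1: δ(t0, y) = (t0, □, R) → □[t0]xxxxy
Step 2: δ(t0, x) = (t1, y, R) → □y[t1]xxxy

No transition is defined for δ(t1, x). By convention the machine halts and rejects.

Final tape (ignoring leading/trailing blanks): yxxxy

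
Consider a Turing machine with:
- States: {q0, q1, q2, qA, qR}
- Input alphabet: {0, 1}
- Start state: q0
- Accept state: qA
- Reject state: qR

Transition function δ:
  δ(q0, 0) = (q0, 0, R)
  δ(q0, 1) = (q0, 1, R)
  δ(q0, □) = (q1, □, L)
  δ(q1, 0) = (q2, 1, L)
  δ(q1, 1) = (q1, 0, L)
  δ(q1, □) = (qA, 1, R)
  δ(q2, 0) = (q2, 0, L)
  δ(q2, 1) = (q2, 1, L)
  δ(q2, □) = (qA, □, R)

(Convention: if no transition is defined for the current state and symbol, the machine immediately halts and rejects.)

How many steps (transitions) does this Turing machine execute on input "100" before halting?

Execution trace:
Initial: [q0]100
Step 1: δ(q0, 1) = (q0, 1, R) → 1[q0]00
Step 2: δ(q0, 0) = (q0, 0, R) → 10[q0]0
Step 3: δ(q0, 0) = (q0, 0, R) → 100[q0]□
Step 4: δ(q0, □) = (q1, □, L) → 10[q1]0□
Step 5: δ(q1, 0) = (q2, 1, L) → 1[q2]01□
Step 6: δ(q2, 0) = (q2, 0, L) → [q2]101□
Step 7: δ(q2, 1) = (q2, 1, L) → [q2]□101□
Step 8: δ(q2, □) = (qA, □, R) → □[qA]101□

The machine reaches the accept state qA and halts.

The machine executed 8 steps before halting.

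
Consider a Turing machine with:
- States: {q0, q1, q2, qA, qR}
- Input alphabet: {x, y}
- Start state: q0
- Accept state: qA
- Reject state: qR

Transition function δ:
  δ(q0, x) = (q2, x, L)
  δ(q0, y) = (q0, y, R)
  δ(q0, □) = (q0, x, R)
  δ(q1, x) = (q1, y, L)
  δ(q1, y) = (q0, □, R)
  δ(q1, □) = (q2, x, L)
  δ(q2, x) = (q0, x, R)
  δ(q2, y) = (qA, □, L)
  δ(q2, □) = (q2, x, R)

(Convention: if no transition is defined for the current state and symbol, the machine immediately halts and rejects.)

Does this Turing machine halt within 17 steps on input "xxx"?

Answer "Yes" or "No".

Execution trace:
Initial: [q0]xxx
Step 1: δ(q0, x) = (q2, x, L) → [q2]□xxx
Step 2: δ(q2, □) = (q2, x, R) → x[q2]xxx
Step 3: δ(q2, x) = (q0, x, R) → xx[q0]xx
Step 4: δ(q0, x) = (q2, x, L) → x[q2]xxx
Step 5: δ(q2, x) = (q0, x, R) → xx[q0]xx
Step 6: δ(q0, x) = (q2, x, L) → x[q2]xxx
Step 7: δ(q2, x) = (q0, x, R) → xx[q0]xx
Step 8: δ(q0, x) = (q2, x, L) → x[q2]xxx
Step 9: δ(q2, x) = (q0, x, R) → xx[q0]xx
Step 10: δ(q0, x) = (q2, x, L) → x[q2]xxx
Step 11: δ(q2, x) = (q0, x, R) → xx[q0]xx
Step 12: δ(q0, x) = (q2, x, L) → x[q2]xxx
Step 13: δ(q2, x) = (q0, x, R) → xx[q0]xx
Step 14: δ(q0, x) = (q2, x, L) → x[q2]xxx
Step 15: δ(q2, x) = (q0, x, R) → xx[q0]xx
Step 16: δ(q0, x) = (q2, x, L) → x[q2]xxx
Step 17: δ(q2, x) = (q0, x, R) → xx[q0]xx

The machine has not reached a halting state after 17 steps.
The machine did not halt within the 17-step bound.

Answer: No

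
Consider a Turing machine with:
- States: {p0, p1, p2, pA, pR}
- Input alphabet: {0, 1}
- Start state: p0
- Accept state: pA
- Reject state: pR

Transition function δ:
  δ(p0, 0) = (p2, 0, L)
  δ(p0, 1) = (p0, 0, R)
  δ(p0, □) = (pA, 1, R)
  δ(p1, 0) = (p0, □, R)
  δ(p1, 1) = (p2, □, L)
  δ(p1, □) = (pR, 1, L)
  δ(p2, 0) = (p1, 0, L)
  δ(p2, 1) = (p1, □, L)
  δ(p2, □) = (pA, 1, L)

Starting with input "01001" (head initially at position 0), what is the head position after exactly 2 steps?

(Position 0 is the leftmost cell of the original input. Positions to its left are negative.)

Execution trace (head position shown):
Step 0: [p0]01001  (head at position 0)
Step 1: move left → [p2]□01001  (head at position -1)
Step 2: move left → [pA]□101001  (head at position -2)

After 2 steps, the head is at position -2.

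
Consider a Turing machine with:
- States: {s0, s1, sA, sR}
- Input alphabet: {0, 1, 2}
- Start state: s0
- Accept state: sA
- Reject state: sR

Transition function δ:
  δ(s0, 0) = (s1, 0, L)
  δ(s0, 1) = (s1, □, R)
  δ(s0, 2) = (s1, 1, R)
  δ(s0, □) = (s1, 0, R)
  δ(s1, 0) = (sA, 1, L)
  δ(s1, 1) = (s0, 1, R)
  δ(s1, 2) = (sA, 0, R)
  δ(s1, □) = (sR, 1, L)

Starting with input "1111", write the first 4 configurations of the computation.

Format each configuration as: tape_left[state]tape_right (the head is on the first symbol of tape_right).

Transitions applied:
Step 1: δ(s0, 1) = (s1, □, R)
Step 2: δ(s1, 1) = (s0, 1, R)
Step 3: δ(s0, 1) = (s1, □, R)

The first 4 configurations are:
[s0]1111 ⊢ □[s1]111 ⊢ □1[s0]11 ⊢ □1□[s1]1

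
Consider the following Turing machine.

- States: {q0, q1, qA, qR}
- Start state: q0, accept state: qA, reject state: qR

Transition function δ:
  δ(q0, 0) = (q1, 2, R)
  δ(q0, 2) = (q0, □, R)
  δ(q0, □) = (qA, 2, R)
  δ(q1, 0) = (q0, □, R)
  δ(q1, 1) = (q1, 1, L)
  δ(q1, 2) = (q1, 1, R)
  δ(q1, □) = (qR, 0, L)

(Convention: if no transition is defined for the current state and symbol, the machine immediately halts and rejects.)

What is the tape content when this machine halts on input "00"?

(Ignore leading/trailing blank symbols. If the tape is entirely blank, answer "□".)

Execution trace:
Initial: [q0]00
Step 1: δ(q0, 0) = (q1, 2, R) → 2[q1]0
Step 2: δ(q1, 0) = (q0, □, R) → 2□[q0]□
Step 3: δ(q0, □) = (qA, 2, R) → 2□2[qA]□

The machine reaches the accept state qA and halts.

Final tape (ignoring leading/trailing blanks): 2□2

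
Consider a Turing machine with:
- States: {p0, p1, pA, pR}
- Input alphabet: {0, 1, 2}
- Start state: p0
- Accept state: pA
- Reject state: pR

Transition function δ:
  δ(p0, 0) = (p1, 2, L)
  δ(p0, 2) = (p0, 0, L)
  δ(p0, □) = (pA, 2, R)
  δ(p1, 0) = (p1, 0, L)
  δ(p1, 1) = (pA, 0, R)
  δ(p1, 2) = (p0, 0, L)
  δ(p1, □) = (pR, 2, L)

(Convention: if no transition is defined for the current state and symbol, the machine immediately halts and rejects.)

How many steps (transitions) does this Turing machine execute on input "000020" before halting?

Execution trace:
Initial: [p0]000020
Step 1: δ(p0, 0) = (p1, 2, L) → [p1]□200020
Step 2: δ(p1, □) = (pR, 2, L) → [pR]□2200020

The machine reaches the reject state pR and halts.

The machine executed 2 steps before halting.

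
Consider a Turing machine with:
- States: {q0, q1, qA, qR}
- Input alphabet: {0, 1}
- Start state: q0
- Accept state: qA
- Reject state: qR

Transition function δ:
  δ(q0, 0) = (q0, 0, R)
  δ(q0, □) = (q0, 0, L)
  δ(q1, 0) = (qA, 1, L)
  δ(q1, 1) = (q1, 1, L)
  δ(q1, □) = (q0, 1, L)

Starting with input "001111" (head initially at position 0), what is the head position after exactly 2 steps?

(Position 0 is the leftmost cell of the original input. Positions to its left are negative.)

Execution trace (head position shown):
Step 0: [q0]001111  (head at position 0)
Step 1: move right → 0[q0]01111  (head at position 1)
Step 2: move right → 00[q0]1111  (head at position 2)

After 2 steps, the head is at position 2.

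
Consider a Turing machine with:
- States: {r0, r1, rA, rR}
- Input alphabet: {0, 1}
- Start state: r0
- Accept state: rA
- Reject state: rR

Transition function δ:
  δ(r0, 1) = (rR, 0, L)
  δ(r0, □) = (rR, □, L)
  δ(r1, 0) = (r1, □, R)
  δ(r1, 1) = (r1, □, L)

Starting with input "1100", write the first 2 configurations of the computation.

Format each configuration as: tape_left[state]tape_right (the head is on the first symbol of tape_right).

Transitions applied:
Step 1: δ(r0, 1) = (rR, 0, L)

The first 2 configurations are:
[r0]1100 ⊢ [rR]□0100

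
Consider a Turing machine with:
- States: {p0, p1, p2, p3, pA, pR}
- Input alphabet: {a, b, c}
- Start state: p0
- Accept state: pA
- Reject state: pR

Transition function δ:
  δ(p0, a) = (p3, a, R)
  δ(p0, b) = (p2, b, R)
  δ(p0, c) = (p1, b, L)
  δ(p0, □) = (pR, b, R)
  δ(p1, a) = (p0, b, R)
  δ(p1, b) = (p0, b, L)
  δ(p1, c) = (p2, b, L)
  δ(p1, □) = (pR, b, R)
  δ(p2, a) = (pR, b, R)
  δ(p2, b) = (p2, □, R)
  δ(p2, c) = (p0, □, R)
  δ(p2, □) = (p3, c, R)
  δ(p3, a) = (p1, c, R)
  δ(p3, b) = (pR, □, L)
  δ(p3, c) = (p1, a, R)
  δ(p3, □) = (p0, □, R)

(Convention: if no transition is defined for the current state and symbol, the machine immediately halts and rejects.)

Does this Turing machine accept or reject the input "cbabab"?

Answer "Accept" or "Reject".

Execution trace:
Initial: [p0]cbabab
Step 1: δ(p0, c) = (p1, b, L) → [p1]□bbabab
Step 2: δ(p1, □) = (pR, b, R) → b[pR]bbabab

The machine reaches the reject state pR and halts.

Answer: Reject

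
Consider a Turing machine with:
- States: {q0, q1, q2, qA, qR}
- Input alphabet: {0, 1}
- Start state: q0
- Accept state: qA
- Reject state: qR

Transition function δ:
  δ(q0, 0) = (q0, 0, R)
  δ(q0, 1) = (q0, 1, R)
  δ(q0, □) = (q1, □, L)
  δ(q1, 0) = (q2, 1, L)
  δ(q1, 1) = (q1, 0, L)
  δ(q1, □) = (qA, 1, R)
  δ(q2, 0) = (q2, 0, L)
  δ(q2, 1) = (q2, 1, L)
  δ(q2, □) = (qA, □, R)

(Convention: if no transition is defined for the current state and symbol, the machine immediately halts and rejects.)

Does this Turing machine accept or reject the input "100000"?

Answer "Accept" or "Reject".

Execution trace:
Initial: [q0]100000
Step 1: δ(q0, 1) = (q0, 1, R) → 1[q0]00000
Step 2: δ(q0, 0) = (q0, 0, R) → 10[q0]0000
Step 3: δ(q0, 0) = (q0, 0, R) → 100[q0]000
Step 4: δ(q0, 0) = (q0, 0, R) → 1000[q0]00
Step 5: δ(q0, 0) = (q0, 0, R) → 10000[q0]0
Step 6: δ(q0, 0) = (q0, 0, R) → 100000[q0]□
Step 7: δ(q0, □) = (q1, □, L) → 10000[q1]0□
Step 8: δ(q1, 0) = (q2, 1, L) → 1000[q2]01□
Step 9: δ(q2, 0) = (q2, 0, L) → 100[q2]001□
Step 10: δ(q2, 0) = (q2, 0, L) → 10[q2]0001□
Step 11: δ(q2, 0) = (q2, 0, L) → 1[q2]00001□
Step 12: δ(q2, 0) = (q2, 0, L) → [q2]100001□
Step 13: δ(q2, 1) = (q2, 1, L) → [q2]□100001□
Step 14: δ(q2, □) = (qA, □, R) → □[qA]100001□

The machine reaches the accept state qA and halts.

Answer: Accept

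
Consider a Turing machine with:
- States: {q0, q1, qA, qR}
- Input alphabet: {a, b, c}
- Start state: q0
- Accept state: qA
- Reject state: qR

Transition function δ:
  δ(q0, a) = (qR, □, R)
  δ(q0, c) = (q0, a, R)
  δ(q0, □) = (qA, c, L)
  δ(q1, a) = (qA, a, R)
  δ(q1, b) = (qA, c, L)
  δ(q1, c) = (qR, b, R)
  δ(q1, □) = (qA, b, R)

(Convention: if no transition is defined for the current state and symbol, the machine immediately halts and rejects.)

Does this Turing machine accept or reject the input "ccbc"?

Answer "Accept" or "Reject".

Execution trace:
Initial: [q0]ccbc
Step 1: δ(q0, c) = (q0, a, R) → a[q0]cbc
Step 2: δ(q0, c) = (q0, a, R) → aa[q0]bc

No transition is defined for δ(q0, b). By convention the machine halts and rejects.

Answer: Reject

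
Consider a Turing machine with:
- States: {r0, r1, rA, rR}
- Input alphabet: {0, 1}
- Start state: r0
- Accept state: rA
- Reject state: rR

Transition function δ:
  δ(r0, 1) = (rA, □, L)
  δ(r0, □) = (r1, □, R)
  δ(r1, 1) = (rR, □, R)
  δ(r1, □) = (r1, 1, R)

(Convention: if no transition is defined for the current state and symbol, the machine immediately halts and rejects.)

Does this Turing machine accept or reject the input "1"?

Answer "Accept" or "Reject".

Execution trace:
Initial: [r0]1
Step 1: δ(r0, 1) = (rA, □, L) → [rA]□□

The machine reaches the accept state rA and halts.

Answer: Accept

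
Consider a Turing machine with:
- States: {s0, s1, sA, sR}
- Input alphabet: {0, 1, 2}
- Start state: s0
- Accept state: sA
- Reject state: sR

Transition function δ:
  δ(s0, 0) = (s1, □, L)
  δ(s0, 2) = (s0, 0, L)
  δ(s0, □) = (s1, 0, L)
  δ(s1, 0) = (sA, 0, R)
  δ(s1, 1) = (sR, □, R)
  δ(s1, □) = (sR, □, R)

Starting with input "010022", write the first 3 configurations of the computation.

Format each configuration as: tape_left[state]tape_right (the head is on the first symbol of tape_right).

Transitions applied:
Step 1: δ(s0, 0) = (s1, □, L)
Step 2: δ(s1, □) = (sR, □, R)

The first 3 configurations are:
[s0]010022 ⊢ [s1]□□10022 ⊢ □[sR]□10022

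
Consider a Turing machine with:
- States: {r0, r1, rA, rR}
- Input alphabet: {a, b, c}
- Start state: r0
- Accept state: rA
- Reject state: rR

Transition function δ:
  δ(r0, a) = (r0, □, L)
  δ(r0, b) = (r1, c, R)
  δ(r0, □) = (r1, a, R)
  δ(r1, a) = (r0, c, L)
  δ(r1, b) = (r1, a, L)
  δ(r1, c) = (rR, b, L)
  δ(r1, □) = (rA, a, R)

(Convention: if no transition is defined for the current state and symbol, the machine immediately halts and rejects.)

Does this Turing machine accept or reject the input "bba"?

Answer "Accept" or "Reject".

Execution trace:
Initial: [r0]bba
Step 1: δ(r0, b) = (r1, c, R) → c[r1]ba
Step 2: δ(r1, b) = (r1, a, L) → [r1]caa
Step 3: δ(r1, c) = (rR, b, L) → [rR]□baa

The machine reaches the reject state rR and halts.

Answer: Reject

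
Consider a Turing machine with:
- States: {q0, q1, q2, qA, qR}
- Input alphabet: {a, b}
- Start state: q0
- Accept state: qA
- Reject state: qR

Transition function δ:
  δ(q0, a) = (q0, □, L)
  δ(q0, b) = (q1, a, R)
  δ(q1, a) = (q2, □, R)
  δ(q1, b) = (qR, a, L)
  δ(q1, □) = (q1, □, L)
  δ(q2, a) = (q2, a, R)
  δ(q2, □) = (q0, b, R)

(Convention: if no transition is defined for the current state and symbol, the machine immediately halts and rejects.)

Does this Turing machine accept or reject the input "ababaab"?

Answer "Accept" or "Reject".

Execution trace:
Initial: [q0]ababaab
Step 1: δ(q0, a) = (q0, □, L) → [q0]□□babaab

No transition is defined for δ(q0, □). By convention the machine halts and rejects.

Answer: Reject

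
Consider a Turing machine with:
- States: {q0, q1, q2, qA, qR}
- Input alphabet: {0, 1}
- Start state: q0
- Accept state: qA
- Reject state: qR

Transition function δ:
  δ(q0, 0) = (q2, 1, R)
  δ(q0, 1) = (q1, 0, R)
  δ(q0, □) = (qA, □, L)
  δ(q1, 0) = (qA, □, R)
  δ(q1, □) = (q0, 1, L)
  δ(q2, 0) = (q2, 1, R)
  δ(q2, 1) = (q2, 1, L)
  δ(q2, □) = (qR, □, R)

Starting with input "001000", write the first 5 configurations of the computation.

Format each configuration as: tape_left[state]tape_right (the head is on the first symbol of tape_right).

Transitions applied:
Step 1: δ(q0, 0) = (q2, 1, R)
Step 2: δ(q2, 0) = (q2, 1, R)
Step 3: δ(q2, 1) = (q2, 1, L)
Step 4: δ(q2, 1) = (q2, 1, L)

The first 5 configurations are:
[q0]001000 ⊢ 1[q2]01000 ⊢ 11[q2]1000 ⊢ 1[q2]11000 ⊢ [q2]111000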